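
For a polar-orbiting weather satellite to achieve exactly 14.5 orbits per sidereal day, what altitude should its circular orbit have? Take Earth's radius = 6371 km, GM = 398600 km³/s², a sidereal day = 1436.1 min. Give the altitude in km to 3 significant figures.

Required period T = 86166 / 14.5 = 5942.5 s.
From T = 2π√(a³/μ): a = (μ T²/4π²)^(1/3) = (398600 × 5942.5² / 4π²)^(1/3) = 7091 km.
Altitude h = a − R = 7091 − 6371 = 720 km.

720 km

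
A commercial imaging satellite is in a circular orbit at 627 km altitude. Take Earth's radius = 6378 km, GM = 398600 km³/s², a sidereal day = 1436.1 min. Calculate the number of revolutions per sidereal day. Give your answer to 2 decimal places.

Semi-major axis a = 6378 + 627 = 7005 km. Period T = 2π√(a³/μ) = 2π√(7005³/398600) = 5834.8 s = 97.25 min.
Orbits per sidereal day = 86166 / 5834.8 = 14.768.

14.77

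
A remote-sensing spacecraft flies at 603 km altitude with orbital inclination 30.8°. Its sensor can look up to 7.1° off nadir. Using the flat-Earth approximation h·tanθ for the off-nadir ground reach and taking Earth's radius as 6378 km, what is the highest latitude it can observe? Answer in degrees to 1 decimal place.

For a prograde orbit the ground track reaches latitude ±i = ±30.8°.
Sensor half-swath on the ground ≈ 603·tan(7.1°) = 75 km = 0.67° of latitude.
Maximum observable latitude ≈ 30.8 + 0.67 = 31.5°.

31.5°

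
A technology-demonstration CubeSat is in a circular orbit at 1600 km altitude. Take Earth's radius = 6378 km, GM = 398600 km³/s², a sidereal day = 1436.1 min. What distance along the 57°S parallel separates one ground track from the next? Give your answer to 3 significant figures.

Semi-major axis a = 6378 + 1600 = 7978 km. Period T = 2π√(a³/μ) = 2π√(7978³/398600) = 7091.7 s = 118.20 min.
Node shift per orbit = (7091.7/86166) × 360° = 29.63°.
Equatorial spacing = 29.63 × 111.3 km/° = 3298 km.
At 57° latitude, spacing = 3298 × cos(57°) = 1796 km.

1800 km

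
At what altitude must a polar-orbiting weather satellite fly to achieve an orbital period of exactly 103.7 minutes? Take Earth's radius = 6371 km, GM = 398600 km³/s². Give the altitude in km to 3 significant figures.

941 km

T = 103.7 min = 6222.0 s.
From T = 2π√(a³/μ): a = (μ T²/4π²)^(1/3) = (398600 × 6222.0² / 4π²)^(1/3) = 7312 km.
Altitude h = a − R = 7312 − 6371 = 941 km.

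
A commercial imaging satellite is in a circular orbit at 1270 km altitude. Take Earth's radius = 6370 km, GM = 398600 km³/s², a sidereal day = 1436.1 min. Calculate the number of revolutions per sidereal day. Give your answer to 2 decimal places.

12.97

Semi-major axis a = 6370 + 1270 = 7640 km. Period T = 2π√(a³/μ) = 2π√(7640³/398600) = 6645.9 s = 110.76 min.
Orbits per sidereal day = 86166 / 6645.9 = 12.965.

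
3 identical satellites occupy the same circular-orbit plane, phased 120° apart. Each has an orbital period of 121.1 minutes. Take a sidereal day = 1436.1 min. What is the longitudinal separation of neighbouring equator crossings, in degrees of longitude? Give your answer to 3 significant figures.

10.1°

T = 121.1 min = 7266.0 s.
Single-satellite node shift = (7266.0/86166) × 360° = 30.36°.
With 3 satellites evenly phased, successive equator crossings are 30.36/3 = 10.119° apart.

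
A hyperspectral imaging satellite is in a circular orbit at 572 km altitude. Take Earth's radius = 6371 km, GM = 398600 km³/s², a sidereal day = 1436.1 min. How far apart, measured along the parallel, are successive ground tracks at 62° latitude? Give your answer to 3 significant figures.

1260 km

Semi-major axis a = 6371 + 572 = 6943 km. Period T = 2π√(a³/μ) = 2π√(6943³/398600) = 5757.5 s = 95.96 min.
Node shift per orbit = (5757.5/86166) × 360° = 24.05°.
Equatorial spacing = 24.05 × 111.2 km/° = 2675 km.
At 62° latitude, spacing = 2675 × cos(62°) = 1256 km.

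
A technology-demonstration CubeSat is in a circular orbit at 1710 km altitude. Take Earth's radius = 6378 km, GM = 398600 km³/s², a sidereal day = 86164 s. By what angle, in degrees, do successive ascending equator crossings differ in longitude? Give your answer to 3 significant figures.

Semi-major axis a = 6378 + 1710 = 8088 km. Period T = 2π√(a³/μ) = 2π√(8088³/398600) = 7238.9 s = 120.65 min.
During one orbit Earth rotates (7238.9 / 86164) × 360° = 30.24°.

30.2°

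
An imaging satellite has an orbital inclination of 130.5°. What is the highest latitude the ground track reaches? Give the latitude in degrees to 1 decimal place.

49.5°

Retrograde orbit: the ground track reaches ±(180° − i) = ±(180 − 130.5) = ±49.5°.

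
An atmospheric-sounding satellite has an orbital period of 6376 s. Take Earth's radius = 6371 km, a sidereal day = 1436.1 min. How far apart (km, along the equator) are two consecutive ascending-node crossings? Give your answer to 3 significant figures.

2960 km

During one orbit Earth rotates (6376.0 / 86166) × 360° = 26.64°.
At the equator that is 26.64° × (2π·6371/360) km/° = 26.64 × 111.2 = 2962 km.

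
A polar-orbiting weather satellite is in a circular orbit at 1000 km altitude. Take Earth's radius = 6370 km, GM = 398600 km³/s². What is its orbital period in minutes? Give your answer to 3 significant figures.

Semi-major axis a = 6370 + 1000 = 7370 km. Period T = 2π√(a³/μ) = 2π√(7370³/398600) = 6296.7 s = 104.94 min.

105 min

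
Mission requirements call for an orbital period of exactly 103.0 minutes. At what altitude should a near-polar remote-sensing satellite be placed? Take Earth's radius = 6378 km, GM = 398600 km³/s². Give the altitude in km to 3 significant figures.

T = 103.0 min = 6180.0 s.
From T = 2π√(a³/μ): a = (μ T²/4π²)^(1/3) = (398600 × 6180.0² / 4π²)^(1/3) = 7279 km.
Altitude h = a − R = 7279 − 6378 = 901 km.

901 km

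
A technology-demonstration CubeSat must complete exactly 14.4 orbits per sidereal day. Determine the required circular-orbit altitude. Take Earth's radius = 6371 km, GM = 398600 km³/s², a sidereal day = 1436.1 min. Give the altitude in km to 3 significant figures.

753 km

Required period T = 86166 / 14.4 = 5983.8 s.
From T = 2π√(a³/μ): a = (μ T²/4π²)^(1/3) = (398600 × 5983.8² / 4π²)^(1/3) = 7124 km.
Altitude h = a − R = 7124 − 6371 = 753 km.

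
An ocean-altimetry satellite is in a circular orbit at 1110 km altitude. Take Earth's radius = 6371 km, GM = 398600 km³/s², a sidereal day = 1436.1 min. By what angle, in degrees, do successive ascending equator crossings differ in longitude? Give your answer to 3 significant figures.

26.9°

Semi-major axis a = 6371 + 1110 = 7481 km. Period T = 2π√(a³/μ) = 2π√(7481³/398600) = 6439.5 s = 107.32 min.
During one orbit Earth rotates (6439.5 / 86166) × 360° = 26.90°.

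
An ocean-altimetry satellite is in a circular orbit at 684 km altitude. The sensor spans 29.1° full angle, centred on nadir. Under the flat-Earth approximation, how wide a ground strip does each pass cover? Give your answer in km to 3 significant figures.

355 km

Half-angle = 29.1°/2 = 14.55°.
Swath width ≈ 2h·tan(θ/2) = 2 × 684 × tan(14.55°) = 355.1 km.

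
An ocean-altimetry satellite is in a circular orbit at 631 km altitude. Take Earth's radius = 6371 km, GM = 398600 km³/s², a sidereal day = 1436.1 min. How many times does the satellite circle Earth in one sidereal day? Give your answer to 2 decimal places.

14.78

Semi-major axis a = 6371 + 631 = 7002 km. Period T = 2π√(a³/μ) = 2π√(7002³/398600) = 5831.0 s = 97.18 min.
Orbits per sidereal day = 86166 / 5831.0 = 14.777.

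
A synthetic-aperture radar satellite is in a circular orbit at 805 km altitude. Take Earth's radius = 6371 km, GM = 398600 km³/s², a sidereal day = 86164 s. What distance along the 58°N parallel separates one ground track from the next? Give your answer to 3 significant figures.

1490 km

Semi-major axis a = 6371 + 805 = 7176 km. Period T = 2π√(a³/μ) = 2π√(7176³/398600) = 6049.7 s = 100.83 min.
Node shift per orbit = (6049.7/86164) × 360° = 25.28°.
Equatorial spacing = 25.28 × 111.2 km/° = 2811 km.
At 58° latitude, spacing = 2811 × cos(58°) = 1489 km.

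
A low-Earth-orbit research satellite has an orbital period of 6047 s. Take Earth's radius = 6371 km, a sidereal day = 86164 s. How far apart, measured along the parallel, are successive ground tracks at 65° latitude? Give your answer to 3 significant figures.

1190 km

Node shift per orbit = (6047.0/86164) × 360° = 25.26°.
Equatorial spacing = 25.26 × 111.2 km/° = 2809 km.
At 65° latitude, spacing = 2809 × cos(65°) = 1187 km.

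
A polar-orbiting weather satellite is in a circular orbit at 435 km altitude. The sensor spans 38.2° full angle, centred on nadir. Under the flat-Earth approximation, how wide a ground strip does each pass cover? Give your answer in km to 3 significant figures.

Half-angle = 38.2°/2 = 19.1°.
Swath width ≈ 2h·tan(θ/2) = 2 × 435 × tan(19.1°) = 301.3 km.

301 km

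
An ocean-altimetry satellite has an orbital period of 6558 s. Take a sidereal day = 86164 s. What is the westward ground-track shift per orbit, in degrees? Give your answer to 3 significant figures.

During one orbit Earth rotates (6558.0 / 86164) × 360° = 27.40°.

27.4°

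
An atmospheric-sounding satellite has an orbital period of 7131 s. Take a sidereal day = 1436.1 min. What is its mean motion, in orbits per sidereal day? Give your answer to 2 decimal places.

12.08

Orbits per sidereal day = 86166 / 7131.0 = 12.083.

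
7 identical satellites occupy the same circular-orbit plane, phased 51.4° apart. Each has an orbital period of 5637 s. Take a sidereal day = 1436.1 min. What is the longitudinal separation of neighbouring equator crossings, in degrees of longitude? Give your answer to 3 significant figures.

3.36°

Single-satellite node shift = (5637.0/86166) × 360° = 23.55°.
With 7 satellites evenly phased, successive equator crossings are 23.55/7 = 3.364° apart.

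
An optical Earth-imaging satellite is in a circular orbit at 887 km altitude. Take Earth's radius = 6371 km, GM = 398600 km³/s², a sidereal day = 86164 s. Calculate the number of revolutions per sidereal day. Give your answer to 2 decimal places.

14.00

Semi-major axis a = 6371 + 887 = 7258 km. Period T = 2π√(a³/μ) = 2π√(7258³/398600) = 6153.7 s = 102.56 min.
Orbits per sidereal day = 86164 / 6153.7 = 14.002.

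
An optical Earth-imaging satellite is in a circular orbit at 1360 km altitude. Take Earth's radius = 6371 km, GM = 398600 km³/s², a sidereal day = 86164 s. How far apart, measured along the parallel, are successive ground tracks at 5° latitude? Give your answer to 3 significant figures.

Semi-major axis a = 6371 + 1360 = 7731 km. Period T = 2π√(a³/μ) = 2π√(7731³/398600) = 6765.0 s = 112.75 min.
Node shift per orbit = (6765.0/86164) × 360° = 28.26°.
Equatorial spacing = 28.26 × 111.2 km/° = 3143 km.
At 5° latitude, spacing = 3143 × cos(5°) = 3131 km.

3130 km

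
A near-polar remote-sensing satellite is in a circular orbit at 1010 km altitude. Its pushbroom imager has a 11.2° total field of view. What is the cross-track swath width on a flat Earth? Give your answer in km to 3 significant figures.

Half-angle = 11.2°/2 = 5.6°.
Swath width ≈ 2h·tan(θ/2) = 2 × 1010 × tan(5.6°) = 198.1 km.

198 km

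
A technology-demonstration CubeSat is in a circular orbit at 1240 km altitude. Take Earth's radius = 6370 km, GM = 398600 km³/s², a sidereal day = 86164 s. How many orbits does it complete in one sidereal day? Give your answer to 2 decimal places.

Semi-major axis a = 6370 + 1240 = 7610 km. Period T = 2π√(a³/μ) = 2π√(7610³/398600) = 6606.8 s = 110.11 min.
Orbits per sidereal day = 86164 / 6606.8 = 13.042.

13.04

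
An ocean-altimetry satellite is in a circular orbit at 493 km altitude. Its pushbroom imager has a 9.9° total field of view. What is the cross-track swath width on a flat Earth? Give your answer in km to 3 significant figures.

Half-angle = 9.9°/2 = 4.95°.
Swath width ≈ 2h·tan(θ/2) = 2 × 493 × tan(4.95°) = 85.4 km.

85.4 km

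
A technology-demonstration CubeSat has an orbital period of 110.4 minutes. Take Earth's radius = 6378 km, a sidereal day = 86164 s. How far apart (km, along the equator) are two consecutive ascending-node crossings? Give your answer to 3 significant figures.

T = 110.4 min = 6624.0 s.
During one orbit Earth rotates (6624.0 / 86164) × 360° = 27.68°.
At the equator that is 27.68° × (2π·6378/360) km/° = 27.68 × 111.3 = 3081 km.

3080 km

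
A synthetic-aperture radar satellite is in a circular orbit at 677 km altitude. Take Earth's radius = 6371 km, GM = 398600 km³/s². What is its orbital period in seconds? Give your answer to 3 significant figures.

5890 seconds

Semi-major axis a = 6371 + 677 = 7048 km. Period T = 2π√(a³/μ) = 2π√(7048³/398600) = 5888.6 s = 98.14 min.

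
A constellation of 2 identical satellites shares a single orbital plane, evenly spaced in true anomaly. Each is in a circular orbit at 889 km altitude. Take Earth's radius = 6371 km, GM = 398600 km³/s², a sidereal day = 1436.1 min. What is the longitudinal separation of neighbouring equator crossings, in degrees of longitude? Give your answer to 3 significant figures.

12.9°

Semi-major axis a = 6371 + 889 = 7260 km. Period T = 2π√(a³/μ) = 2π√(7260³/398600) = 6156.2 s = 102.60 min.
Single-satellite node shift = (6156.2/86166) × 360° = 25.72°.
With 2 satellites evenly phased, successive equator crossings are 25.72/2 = 12.860° apart.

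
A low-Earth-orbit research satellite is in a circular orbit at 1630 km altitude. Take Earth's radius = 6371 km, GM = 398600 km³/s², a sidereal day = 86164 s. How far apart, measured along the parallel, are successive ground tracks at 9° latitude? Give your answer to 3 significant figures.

3270 km

Semi-major axis a = 6371 + 1630 = 8001 km. Period T = 2π√(a³/μ) = 2π√(8001³/398600) = 7122.4 s = 118.71 min.
Node shift per orbit = (7122.4/86164) × 360° = 29.76°.
Equatorial spacing = 29.76 × 111.2 km/° = 3309 km.
At 9° latitude, spacing = 3309 × cos(9°) = 3268 km.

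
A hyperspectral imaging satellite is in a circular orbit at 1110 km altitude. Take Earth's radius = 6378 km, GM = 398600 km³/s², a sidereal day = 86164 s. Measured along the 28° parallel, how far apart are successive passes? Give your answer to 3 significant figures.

2650 km

Semi-major axis a = 6378 + 1110 = 7488 km. Period T = 2π√(a³/μ) = 2π√(7488³/398600) = 6448.5 s = 107.48 min.
Node shift per orbit = (6448.5/86164) × 360° = 26.94°.
Equatorial spacing = 26.94 × 111.3 km/° = 2999 km.
At 28° latitude, spacing = 2999 × cos(28°) = 2648 km.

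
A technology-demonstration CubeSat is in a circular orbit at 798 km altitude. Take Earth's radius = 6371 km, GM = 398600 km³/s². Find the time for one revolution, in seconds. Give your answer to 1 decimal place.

6040.9 seconds

Semi-major axis a = 6371 + 798 = 7169 km. Period T = 2π√(a³/μ) = 2π√(7169³/398600) = 6040.9 s = 100.68 min.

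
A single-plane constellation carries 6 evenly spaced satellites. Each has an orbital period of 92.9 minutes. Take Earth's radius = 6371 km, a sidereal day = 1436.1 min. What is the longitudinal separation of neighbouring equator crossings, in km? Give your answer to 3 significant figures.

T = 92.9 min = 5574.0 s.
Single-satellite node shift = (5574.0/86166) × 360° = 23.29°.
With 6 satellites evenly phased, successive equator crossings are 23.29/6 = 3.881° apart.
That is 3.881 × 111.2 = 432 km at the equator.

432 km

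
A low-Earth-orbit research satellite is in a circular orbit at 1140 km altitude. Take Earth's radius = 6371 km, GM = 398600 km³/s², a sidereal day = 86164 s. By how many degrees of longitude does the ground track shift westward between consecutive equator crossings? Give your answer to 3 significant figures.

Semi-major axis a = 6371 + 1140 = 7511 km. Period T = 2π√(a³/μ) = 2π√(7511³/398600) = 6478.3 s = 107.97 min.
During one orbit Earth rotates (6478.3 / 86164) × 360° = 27.07°.

27.1°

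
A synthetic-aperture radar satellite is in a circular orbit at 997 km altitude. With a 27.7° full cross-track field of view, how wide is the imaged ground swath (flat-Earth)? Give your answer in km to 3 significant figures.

492 km

Half-angle = 27.7°/2 = 13.85°.
Swath width ≈ 2h·tan(θ/2) = 2 × 997 × tan(13.85°) = 491.6 km.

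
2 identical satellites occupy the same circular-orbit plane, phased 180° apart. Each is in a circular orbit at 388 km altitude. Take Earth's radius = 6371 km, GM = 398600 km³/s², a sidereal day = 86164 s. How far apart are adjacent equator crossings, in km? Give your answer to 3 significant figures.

Semi-major axis a = 6371 + 388 = 6759 km. Period T = 2π√(a³/μ) = 2π√(6759³/398600) = 5530.1 s = 92.17 min.
Single-satellite node shift = (5530.1/86164) × 360° = 23.11°.
With 2 satellites evenly phased, successive equator crossings are 23.11/2 = 11.553° apart.
That is 11.553 × 111.2 = 1285 km at the equator.

1280 km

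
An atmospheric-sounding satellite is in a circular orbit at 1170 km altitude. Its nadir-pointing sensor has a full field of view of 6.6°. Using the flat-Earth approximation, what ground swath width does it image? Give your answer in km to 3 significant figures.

135 km

Half-angle = 6.6°/2 = 3.3°.
Swath width ≈ 2h·tan(θ/2) = 2 × 1170 × tan(3.3°) = 134.9 km.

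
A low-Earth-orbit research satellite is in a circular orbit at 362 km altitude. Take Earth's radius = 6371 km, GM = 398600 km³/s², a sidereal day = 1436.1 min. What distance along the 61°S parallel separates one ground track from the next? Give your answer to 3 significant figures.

Semi-major axis a = 6371 + 362 = 6733 km. Period T = 2π√(a³/μ) = 2π√(6733³/398600) = 5498.2 s = 91.64 min.
Node shift per orbit = (5498.2/86166) × 360° = 22.97°.
Equatorial spacing = 22.97 × 111.2 km/° = 2554 km.
At 61° latitude, spacing = 2554 × cos(61°) = 1238 km.

1240 km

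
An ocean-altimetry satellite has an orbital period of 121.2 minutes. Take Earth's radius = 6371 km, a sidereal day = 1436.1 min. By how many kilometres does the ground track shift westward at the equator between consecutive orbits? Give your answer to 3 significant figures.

3380 km

T = 121.2 min = 7272.0 s.
During one orbit Earth rotates (7272.0 / 86166) × 360° = 30.38°.
At the equator that is 30.38° × (2π·6371/360) km/° = 30.38 × 111.2 = 3378 km.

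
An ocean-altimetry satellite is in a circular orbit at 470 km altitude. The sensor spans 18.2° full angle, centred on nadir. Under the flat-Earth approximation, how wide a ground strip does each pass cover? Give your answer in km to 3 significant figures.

Half-angle = 18.2°/2 = 9.1°.
Swath width ≈ 2h·tan(θ/2) = 2 × 470 × tan(9.1°) = 150.6 km.

151 km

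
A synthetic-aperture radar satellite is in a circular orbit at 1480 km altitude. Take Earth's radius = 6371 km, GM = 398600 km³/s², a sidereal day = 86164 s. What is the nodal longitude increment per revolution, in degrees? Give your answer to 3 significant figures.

Semi-major axis a = 6371 + 1480 = 7851 km. Period T = 2π√(a³/μ) = 2π√(7851³/398600) = 6923.1 s = 115.38 min.
During one orbit Earth rotates (6923.1 / 86164) × 360° = 28.93°.

28.9°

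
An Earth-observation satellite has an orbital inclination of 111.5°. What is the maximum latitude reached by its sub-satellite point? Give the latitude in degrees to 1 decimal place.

68.5°

Retrograde orbit: the ground track reaches ±(180° − i) = ±(180 − 111.5) = ±68.5°.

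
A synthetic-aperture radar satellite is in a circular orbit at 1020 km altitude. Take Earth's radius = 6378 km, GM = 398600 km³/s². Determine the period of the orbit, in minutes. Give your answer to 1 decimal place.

105.5 min

Semi-major axis a = 6378 + 1020 = 7398 km. Period T = 2π√(a³/μ) = 2π√(7398³/398600) = 6332.6 s = 105.54 min.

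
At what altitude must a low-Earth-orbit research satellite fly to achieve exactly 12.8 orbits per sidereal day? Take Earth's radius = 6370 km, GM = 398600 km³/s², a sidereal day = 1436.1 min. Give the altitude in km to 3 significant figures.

1340 km

Required period T = 86166 / 12.8 = 6731.7 s.
From T = 2π√(a³/μ): a = (μ T²/4π²)^(1/3) = (398600 × 6731.7² / 4π²)^(1/3) = 7706 km.
Altitude h = a − R = 7706 − 6370 = 1336 km.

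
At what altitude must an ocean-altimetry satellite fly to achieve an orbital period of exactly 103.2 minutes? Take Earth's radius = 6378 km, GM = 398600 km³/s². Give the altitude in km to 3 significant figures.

910 km

T = 103.2 min = 6192.0 s.
From T = 2π√(a³/μ): a = (μ T²/4π²)^(1/3) = (398600 × 6192.0² / 4π²)^(1/3) = 7288 km.
Altitude h = a − R = 7288 − 6378 = 910 km.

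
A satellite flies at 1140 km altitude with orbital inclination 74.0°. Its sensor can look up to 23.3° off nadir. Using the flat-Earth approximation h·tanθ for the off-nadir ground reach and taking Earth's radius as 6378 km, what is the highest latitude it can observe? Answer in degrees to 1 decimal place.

For a prograde orbit the ground track reaches latitude ±i = ±74.0°.
Sensor half-swath on the ground ≈ 1140·tan(23.3°) = 491 km = 4.41° of latitude.
Maximum observable latitude ≈ 74.0 + 4.41 = 78.4°.

78.4°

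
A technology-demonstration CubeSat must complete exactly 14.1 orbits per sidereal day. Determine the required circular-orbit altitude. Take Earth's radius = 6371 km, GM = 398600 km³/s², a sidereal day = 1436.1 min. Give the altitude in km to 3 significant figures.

853 km

Required period T = 86166 / 14.1 = 6111.1 s.
From T = 2π√(a³/μ): a = (μ T²/4π²)^(1/3) = (398600 × 6111.1² / 4π²)^(1/3) = 7224 km.
Altitude h = a − R = 7224 − 6371 = 853 km.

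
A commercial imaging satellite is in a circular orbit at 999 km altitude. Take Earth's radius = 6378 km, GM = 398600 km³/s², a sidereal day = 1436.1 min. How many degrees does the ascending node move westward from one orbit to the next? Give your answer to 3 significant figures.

Semi-major axis a = 6378 + 999 = 7377 km. Period T = 2π√(a³/μ) = 2π√(7377³/398600) = 6305.7 s = 105.09 min.
During one orbit Earth rotates (6305.7 / 86166) × 360° = 26.34°.

26.3°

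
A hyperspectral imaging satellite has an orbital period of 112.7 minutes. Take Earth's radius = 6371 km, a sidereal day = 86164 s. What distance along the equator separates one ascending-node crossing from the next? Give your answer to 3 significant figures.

3140 km

T = 112.7 min = 6762.0 s.
During one orbit Earth rotates (6762.0 / 86164) × 360° = 28.25°.
At the equator that is 28.25° × (2π·6371/360) km/° = 28.25 × 111.2 = 3141 km.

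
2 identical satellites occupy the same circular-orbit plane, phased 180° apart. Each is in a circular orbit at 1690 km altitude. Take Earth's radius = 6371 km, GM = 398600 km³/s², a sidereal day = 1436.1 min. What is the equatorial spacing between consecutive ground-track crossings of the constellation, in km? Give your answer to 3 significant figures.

Semi-major axis a = 6371 + 1690 = 8061 km. Period T = 2π√(a³/μ) = 2π√(8061³/398600) = 7202.7 s = 120.04 min.
Single-satellite node shift = (7202.7/86166) × 360° = 30.09°.
With 2 satellites evenly phased, successive equator crossings are 30.09/2 = 15.046° apart.
That is 15.046 × 111.2 = 1673 km at the equator.

1670 km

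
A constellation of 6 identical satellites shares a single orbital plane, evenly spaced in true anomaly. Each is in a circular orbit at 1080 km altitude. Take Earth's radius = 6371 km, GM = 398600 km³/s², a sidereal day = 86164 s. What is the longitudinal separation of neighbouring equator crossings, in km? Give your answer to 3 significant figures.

Semi-major axis a = 6371 + 1080 = 7451 km. Period T = 2π√(a³/μ) = 2π√(7451³/398600) = 6400.8 s = 106.68 min.
Single-satellite node shift = (6400.8/86164) × 360° = 26.74°.
With 6 satellites evenly phased, successive equator crossings are 26.74/6 = 4.457° apart.
That is 4.457 × 111.2 = 496 km at the equator.

496 km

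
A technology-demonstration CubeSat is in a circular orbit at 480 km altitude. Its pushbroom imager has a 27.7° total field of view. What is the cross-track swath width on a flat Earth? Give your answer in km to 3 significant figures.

Half-angle = 27.7°/2 = 13.85°.
Swath width ≈ 2h·tan(θ/2) = 2 × 480 × tan(13.85°) = 236.7 km.

237 km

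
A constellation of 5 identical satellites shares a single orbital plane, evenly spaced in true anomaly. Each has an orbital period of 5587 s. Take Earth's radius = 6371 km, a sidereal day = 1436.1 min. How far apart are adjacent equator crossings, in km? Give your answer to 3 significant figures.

Single-satellite node shift = (5587.0/86166) × 360° = 23.34°.
With 5 satellites evenly phased, successive equator crossings are 23.34/5 = 4.668° apart.
That is 4.668 × 111.2 = 519 km at the equator.

519 km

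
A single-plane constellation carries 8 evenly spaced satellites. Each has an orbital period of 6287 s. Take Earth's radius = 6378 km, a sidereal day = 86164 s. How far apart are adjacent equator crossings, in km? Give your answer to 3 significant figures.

Single-satellite node shift = (6287.0/86164) × 360° = 26.27°.
With 8 satellites evenly phased, successive equator crossings are 26.27/8 = 3.283° apart.
That is 3.283 × 111.3 = 366 km at the equator.

366 km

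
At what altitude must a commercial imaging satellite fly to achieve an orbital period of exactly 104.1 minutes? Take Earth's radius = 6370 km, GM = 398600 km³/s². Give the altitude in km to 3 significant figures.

960 km

T = 104.1 min = 6246.0 s.
From T = 2π√(a³/μ): a = (μ T²/4π²)^(1/3) = (398600 × 6246.0² / 4π²)^(1/3) = 7330 km.
Altitude h = a − R = 7330 − 6370 = 960 km.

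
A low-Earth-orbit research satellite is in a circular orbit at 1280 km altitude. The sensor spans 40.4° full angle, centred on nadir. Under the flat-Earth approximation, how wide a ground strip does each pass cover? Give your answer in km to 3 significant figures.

942 km

Half-angle = 40.4°/2 = 20.2°.
Swath width ≈ 2h·tan(θ/2) = 2 × 1280 × tan(20.2°) = 941.9 km.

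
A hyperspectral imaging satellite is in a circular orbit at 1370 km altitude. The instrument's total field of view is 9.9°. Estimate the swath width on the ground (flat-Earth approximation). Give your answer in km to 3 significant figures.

237 km

Half-angle = 9.9°/2 = 4.95°.
Swath width ≈ 2h·tan(θ/2) = 2 × 1370 × tan(4.95°) = 237.3 km.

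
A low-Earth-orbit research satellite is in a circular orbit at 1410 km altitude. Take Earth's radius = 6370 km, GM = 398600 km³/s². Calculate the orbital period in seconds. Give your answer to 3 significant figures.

Semi-major axis a = 6370 + 1410 = 7780 km. Period T = 2π√(a³/μ) = 2π√(7780³/398600) = 6829.4 s = 113.82 min.

6830 seconds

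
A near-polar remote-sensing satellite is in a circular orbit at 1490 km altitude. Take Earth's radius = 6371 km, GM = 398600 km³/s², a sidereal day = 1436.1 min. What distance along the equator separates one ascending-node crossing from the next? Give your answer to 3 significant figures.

3220 km

Semi-major axis a = 6371 + 1490 = 7861 km. Period T = 2π√(a³/μ) = 2π√(7861³/398600) = 6936.3 s = 115.61 min.
During one orbit Earth rotates (6936.3 / 86166) × 360° = 28.98°.
At the equator that is 28.98° × (2π·6371/360) km/° = 28.98 × 111.2 = 3222 km.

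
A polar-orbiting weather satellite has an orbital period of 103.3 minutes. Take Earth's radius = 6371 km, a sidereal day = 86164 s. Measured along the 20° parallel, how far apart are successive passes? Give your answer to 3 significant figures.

2710 km

T = 103.3 min = 6198.0 s.
Node shift per orbit = (6198.0/86164) × 360° = 25.90°.
Equatorial spacing = 25.90 × 111.2 km/° = 2879 km.
At 20° latitude, spacing = 2879 × cos(20°) = 2706 km.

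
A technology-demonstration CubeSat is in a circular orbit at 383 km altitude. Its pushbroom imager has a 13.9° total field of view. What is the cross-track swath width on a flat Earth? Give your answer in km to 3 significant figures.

Half-angle = 13.9°/2 = 6.95°.
Swath width ≈ 2h·tan(θ/2) = 2 × 383 × tan(6.95°) = 93.4 km.

93.4 km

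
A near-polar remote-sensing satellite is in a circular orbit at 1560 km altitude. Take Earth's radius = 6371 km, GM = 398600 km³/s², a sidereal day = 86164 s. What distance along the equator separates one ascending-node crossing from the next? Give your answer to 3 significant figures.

3270 km

Semi-major axis a = 6371 + 1560 = 7931 km. Period T = 2π√(a³/μ) = 2π√(7931³/398600) = 7029.2 s = 117.15 min.
During one orbit Earth rotates (7029.2 / 86164) × 360° = 29.37°.
At the equator that is 29.37° × (2π·6371/360) km/° = 29.37 × 111.2 = 3266 km.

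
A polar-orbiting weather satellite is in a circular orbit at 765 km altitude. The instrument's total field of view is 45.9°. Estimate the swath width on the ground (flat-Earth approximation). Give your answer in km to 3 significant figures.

Half-angle = 45.9°/2 = 22.95°.
Swath width ≈ 2h·tan(θ/2) = 2 × 765 × tan(22.95°) = 647.9 km.

648 km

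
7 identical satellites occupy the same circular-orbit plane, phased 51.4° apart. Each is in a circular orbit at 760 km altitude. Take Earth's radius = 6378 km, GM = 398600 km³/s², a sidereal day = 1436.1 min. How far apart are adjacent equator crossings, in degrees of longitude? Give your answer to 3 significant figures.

3.58°

Semi-major axis a = 6378 + 760 = 7138 km. Period T = 2π√(a³/μ) = 2π√(7138³/398600) = 6001.7 s = 100.03 min.
Single-satellite node shift = (6001.7/86166) × 360° = 25.08°.
With 7 satellites evenly phased, successive equator crossings are 25.08/7 = 3.582° apart.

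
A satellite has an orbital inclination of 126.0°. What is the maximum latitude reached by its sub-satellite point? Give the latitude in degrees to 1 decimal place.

Retrograde orbit: the ground track reaches ±(180° − i) = ±(180 − 126.0) = ±54.0°.

54.0°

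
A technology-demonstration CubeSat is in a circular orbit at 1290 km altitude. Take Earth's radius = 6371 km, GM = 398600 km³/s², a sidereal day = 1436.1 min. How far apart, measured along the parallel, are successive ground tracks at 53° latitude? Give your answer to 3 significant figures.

1870 km

Semi-major axis a = 6371 + 1290 = 7661 km. Period T = 2π√(a³/μ) = 2π√(7661³/398600) = 6673.3 s = 111.22 min.
Node shift per orbit = (6673.3/86166) × 360° = 27.88°.
Equatorial spacing = 27.88 × 111.2 km/° = 3100 km.
At 53° latitude, spacing = 3100 × cos(53°) = 1866 km.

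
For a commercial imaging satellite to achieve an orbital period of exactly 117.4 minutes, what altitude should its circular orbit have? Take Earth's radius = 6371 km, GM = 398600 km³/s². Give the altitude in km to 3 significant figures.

T = 117.4 min = 7044.0 s.
From T = 2π√(a³/μ): a = (μ T²/4π²)^(1/3) = (398600 × 7044.0² / 4π²)^(1/3) = 7942 km.
Altitude h = a − R = 7942 − 6371 = 1571 km.

1570 km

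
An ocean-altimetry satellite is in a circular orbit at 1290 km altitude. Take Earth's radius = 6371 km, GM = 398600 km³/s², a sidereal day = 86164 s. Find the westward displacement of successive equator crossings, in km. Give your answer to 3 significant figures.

Semi-major axis a = 6371 + 1290 = 7661 km. Period T = 2π√(a³/μ) = 2π√(7661³/398600) = 6673.3 s = 111.22 min.
During one orbit Earth rotates (6673.3 / 86164) × 360° = 27.88°.
At the equator that is 27.88° × (2π·6371/360) km/° = 27.88 × 111.2 = 3100 km.

3100 km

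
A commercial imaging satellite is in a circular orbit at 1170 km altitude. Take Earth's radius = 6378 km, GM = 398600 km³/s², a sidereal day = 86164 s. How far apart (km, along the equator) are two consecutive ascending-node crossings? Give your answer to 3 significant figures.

3040 km

Semi-major axis a = 6378 + 1170 = 7548 km. Period T = 2π√(a³/μ) = 2π√(7548³/398600) = 6526.2 s = 108.77 min.
During one orbit Earth rotates (6526.2 / 86164) × 360° = 27.27°.
At the equator that is 27.27° × (2π·6378/360) km/° = 27.27 × 111.3 = 3035 km.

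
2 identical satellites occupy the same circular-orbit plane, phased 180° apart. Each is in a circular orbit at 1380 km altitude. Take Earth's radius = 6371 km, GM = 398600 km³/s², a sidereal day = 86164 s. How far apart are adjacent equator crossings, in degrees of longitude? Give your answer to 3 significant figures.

14.2°

Semi-major axis a = 6371 + 1380 = 7751 km. Period T = 2π√(a³/μ) = 2π√(7751³/398600) = 6791.2 s = 113.19 min.
Single-satellite node shift = (6791.2/86164) × 360° = 28.37°.
With 2 satellites evenly phased, successive equator crossings are 28.37/2 = 14.187° apart.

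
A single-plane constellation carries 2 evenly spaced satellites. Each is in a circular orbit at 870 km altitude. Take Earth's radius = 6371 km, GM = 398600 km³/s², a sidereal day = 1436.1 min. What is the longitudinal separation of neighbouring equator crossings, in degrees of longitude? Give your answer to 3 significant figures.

Semi-major axis a = 6371 + 870 = 7241 km. Period T = 2π√(a³/μ) = 2π√(7241³/398600) = 6132.1 s = 102.20 min.
Single-satellite node shift = (6132.1/86166) × 360° = 25.62°.
With 2 satellites evenly phased, successive equator crossings are 25.62/2 = 12.810° apart.

12.8°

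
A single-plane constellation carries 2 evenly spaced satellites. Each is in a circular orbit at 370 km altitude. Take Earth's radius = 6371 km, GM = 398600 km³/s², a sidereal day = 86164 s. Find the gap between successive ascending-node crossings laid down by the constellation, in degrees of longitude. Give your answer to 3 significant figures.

11.5°

Semi-major axis a = 6371 + 370 = 6741 km. Period T = 2π√(a³/μ) = 2π√(6741³/398600) = 5508.0 s = 91.80 min.
Single-satellite node shift = (5508.0/86164) × 360° = 23.01°.
With 2 satellites evenly phased, successive equator crossings are 23.01/2 = 11.507° apart.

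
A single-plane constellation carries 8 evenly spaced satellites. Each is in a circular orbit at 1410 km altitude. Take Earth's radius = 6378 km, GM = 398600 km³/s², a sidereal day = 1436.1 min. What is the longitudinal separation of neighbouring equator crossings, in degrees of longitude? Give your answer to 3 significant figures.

Semi-major axis a = 6378 + 1410 = 7788 km. Period T = 2π√(a³/μ) = 2π√(7788³/398600) = 6839.9 s = 114.00 min.
Single-satellite node shift = (6839.9/86166) × 360° = 28.58°.
With 8 satellites evenly phased, successive equator crossings are 28.58/8 = 3.572° apart.

3.57°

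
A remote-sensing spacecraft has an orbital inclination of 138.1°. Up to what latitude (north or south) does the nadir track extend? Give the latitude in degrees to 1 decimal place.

Retrograde orbit: the ground track reaches ±(180° − i) = ±(180 − 138.1) = ±41.9°.

41.9°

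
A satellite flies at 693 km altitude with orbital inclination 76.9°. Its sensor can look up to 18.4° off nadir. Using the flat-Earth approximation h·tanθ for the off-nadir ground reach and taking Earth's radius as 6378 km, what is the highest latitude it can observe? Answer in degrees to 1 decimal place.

For a prograde orbit the ground track reaches latitude ±i = ±76.9°.
Sensor half-swath on the ground ≈ 693·tan(18.4°) = 231 km = 2.07° of latitude.
Maximum observable latitude ≈ 76.9 + 2.07 = 79.0°.

79.0°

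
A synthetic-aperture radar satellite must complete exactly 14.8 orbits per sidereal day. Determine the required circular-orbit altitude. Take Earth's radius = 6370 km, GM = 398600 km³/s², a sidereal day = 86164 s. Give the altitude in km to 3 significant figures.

Required period T = 86164 / 14.8 = 5821.9 s.
From T = 2π√(a³/μ): a = (μ T²/4π²)^(1/3) = (398600 × 5821.9² / 4π²)^(1/3) = 6995 km.
Altitude h = a − R = 6995 − 6370 = 625 km.

625 km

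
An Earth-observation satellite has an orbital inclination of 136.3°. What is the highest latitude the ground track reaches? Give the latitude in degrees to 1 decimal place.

Retrograde orbit: the ground track reaches ±(180° − i) = ±(180 − 136.3) = ±43.7°.

43.7°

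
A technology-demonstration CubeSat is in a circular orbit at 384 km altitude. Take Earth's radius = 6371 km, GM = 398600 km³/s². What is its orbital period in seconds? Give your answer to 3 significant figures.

Semi-major axis a = 6371 + 384 = 6755 km. Period T = 2π√(a³/μ) = 2π√(6755³/398600) = 5525.2 s = 92.09 min.

5530 seconds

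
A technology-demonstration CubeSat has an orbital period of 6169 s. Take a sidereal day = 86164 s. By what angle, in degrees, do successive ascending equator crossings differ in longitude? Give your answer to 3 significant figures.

25.8°

During one orbit Earth rotates (6169.0 / 86164) × 360° = 25.77°.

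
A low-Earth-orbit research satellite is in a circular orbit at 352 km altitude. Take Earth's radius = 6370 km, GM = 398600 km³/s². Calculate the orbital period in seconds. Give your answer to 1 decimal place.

5484.8 seconds

Semi-major axis a = 6370 + 352 = 6722 km. Period T = 2π√(a³/μ) = 2π√(6722³/398600) = 5484.8 s = 91.41 min.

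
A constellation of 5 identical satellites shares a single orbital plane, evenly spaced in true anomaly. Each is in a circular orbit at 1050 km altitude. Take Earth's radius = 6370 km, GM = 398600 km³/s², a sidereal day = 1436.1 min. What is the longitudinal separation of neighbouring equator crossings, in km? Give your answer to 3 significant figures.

591 km

Semi-major axis a = 6370 + 1050 = 7420 km. Period T = 2π√(a³/μ) = 2π√(7420³/398600) = 6360.9 s = 106.01 min.
Single-satellite node shift = (6360.9/86166) × 360° = 26.58°.
With 5 satellites evenly phased, successive equator crossings are 26.58/5 = 5.315° apart.
That is 5.315 × 111.2 = 591 km at the equator.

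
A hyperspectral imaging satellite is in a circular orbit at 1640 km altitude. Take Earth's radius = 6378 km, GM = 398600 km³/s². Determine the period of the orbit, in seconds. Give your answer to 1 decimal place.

7145.1 seconds

Semi-major axis a = 6378 + 1640 = 8018 km. Period T = 2π√(a³/μ) = 2π√(8018³/398600) = 7145.1 s = 119.09 min.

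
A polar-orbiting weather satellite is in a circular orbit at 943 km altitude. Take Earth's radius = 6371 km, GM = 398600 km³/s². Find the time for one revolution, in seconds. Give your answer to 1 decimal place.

6225.1 seconds

Semi-major axis a = 6371 + 943 = 7314 km. Period T = 2π√(a³/μ) = 2π√(7314³/398600) = 6225.1 s = 103.75 min.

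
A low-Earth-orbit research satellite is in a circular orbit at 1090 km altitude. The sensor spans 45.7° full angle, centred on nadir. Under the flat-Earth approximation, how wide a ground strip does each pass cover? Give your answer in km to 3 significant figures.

919 km

Half-angle = 45.7°/2 = 22.85°.
Swath width ≈ 2h·tan(θ/2) = 2 × 1090 × tan(22.85°) = 918.6 km.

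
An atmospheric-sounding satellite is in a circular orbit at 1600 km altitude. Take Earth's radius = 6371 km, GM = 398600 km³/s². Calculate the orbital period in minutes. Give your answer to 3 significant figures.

118 min

Semi-major axis a = 6371 + 1600 = 7971 km. Period T = 2π√(a³/μ) = 2π√(7971³/398600) = 7082.4 s = 118.04 min.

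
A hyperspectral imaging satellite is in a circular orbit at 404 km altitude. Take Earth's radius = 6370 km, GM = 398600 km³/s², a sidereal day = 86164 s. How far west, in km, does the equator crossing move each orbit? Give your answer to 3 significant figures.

2580 km

Semi-major axis a = 6370 + 404 = 6774 km. Period T = 2π√(a³/μ) = 2π√(6774³/398600) = 5548.5 s = 92.48 min.
During one orbit Earth rotates (5548.5 / 86164) × 360° = 23.18°.
At the equator that is 23.18° × (2π·6370/360) km/° = 23.18 × 111.2 = 2577 km.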